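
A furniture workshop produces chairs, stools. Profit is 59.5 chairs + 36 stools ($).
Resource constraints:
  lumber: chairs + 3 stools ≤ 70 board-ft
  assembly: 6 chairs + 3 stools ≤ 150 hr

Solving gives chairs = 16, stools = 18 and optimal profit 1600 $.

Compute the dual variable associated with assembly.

9.5

Both lumber and assembly are binding at x*.
Dual feasibility on the basic columns requires 1·y_lumber + 6·y_assembly = 59.5, 3·y_lumber + 3·y_assembly = 36.
→ y_lumber = 2.5 and y_assembly = 9.5.
Shadow price of assembly = 9.5.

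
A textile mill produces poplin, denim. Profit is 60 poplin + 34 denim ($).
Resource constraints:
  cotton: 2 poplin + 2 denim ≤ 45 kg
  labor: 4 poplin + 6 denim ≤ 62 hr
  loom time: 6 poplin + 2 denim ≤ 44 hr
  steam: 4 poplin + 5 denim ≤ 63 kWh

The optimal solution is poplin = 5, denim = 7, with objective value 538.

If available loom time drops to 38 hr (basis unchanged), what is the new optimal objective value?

490

Check each constraint at x*: cotton 24/45 (slack 21); labor 62/62 (tight); loom time 44/44 (tight); steam 55/63 (slack 8).
By complementary slackness, y = 0 for the non-binding constraints.
The binding rows give the dual system: 4·y_labor + 6·y_loom time = 60 and 6·y_labor + 2·y_loom time = 34.
This yields shadow prices y_labor = 3, y_loom time = 8.
Δz = y_loom time·Δb = 8 × (-6) = -48, so new z* = 538 − 48 = 490.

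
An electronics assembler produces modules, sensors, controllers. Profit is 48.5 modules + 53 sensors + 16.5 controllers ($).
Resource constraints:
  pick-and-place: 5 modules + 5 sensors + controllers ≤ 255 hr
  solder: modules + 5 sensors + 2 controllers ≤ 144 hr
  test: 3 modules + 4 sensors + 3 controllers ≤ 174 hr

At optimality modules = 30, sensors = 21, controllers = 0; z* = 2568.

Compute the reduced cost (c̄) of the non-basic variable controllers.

Binding: pick-and-place and test. Non-binding: solder (9 unused).
Slack constraints have shadow price 0 (complementary slackness).
Dual feasibility on the basic columns requires 5·y_pick-and-place + 3·y_test = 48.5, 5·y_pick-and-place + 4·y_test = 53.
→ y_pick-and-place = 7 and y_test = 4.5.
Reduced cost of controllers: c₃ − yᵀa₃ = 16.5 − (7·1 + 4.5·3) = 16.5 − 20.5 = -4.

-4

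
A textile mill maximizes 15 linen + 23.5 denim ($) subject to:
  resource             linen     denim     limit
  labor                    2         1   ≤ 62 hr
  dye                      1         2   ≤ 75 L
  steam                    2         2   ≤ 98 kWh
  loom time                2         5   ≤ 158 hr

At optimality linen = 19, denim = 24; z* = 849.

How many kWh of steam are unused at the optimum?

12

steam used = 2·19 + 2·24 = 86; slack = 98 − 86 = 12.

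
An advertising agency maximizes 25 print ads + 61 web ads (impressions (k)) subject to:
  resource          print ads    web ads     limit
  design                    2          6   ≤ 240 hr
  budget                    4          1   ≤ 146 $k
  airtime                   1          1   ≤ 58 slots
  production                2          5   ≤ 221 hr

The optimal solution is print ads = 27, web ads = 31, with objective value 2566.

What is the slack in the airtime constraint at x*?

0

airtime used = 1·27 + 1·31 = 58; slack = 58 − 58 = 0.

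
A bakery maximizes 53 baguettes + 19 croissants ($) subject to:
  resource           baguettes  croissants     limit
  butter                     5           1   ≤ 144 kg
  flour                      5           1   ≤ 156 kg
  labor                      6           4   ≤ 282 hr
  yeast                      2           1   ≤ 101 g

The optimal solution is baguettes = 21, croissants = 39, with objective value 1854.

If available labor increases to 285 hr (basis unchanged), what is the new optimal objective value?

1863

At the optimum: butter uses 144 of 144 (binding); flour uses 144 of 156 (slack = 12); labor uses 282 of 282 (binding); yeast uses 81 of 101 (slack = 20).
By complementary slackness, y = 0 for the non-binding constraints.
The binding rows give the dual system: 5·y_butter + 6·y_labor = 53 and 1·y_butter + 4·y_labor = 19.
Solving: y_butter = 7, y_labor = 3.
Δz = y_labor·Δb = 3 × (3) = 9, so new z* = 1854 + 9 = 1863.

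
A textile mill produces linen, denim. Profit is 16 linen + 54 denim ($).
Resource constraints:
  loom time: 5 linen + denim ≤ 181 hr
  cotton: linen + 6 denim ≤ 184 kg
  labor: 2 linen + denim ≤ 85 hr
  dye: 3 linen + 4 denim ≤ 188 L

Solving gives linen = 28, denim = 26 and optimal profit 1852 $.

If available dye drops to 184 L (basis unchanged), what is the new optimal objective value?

1840

Check each constraint at x*: loom time 166/181 (slack 15); cotton 184/184 (tight); labor 82/85 (slack 3); dye 188/188 (tight).
Slack constraints have shadow price 0 (complementary slackness).
Dual feasibility on the basic columns requires 1·y_cotton + 3·y_dye = 16, 6·y_cotton + 4·y_dye = 54.
This yields shadow prices y_cotton = 7, y_dye = 3.
Δz = y_dye·Δb = 3 × (-4) = -12, so new z* = 1852 − 12 = 1840.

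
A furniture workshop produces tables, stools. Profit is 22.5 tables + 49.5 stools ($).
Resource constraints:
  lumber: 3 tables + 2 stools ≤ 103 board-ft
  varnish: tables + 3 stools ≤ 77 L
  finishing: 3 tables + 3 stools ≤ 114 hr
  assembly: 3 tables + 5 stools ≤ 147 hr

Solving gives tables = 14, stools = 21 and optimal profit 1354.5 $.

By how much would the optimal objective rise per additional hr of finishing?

Check each constraint at x*: lumber 84/103 (slack 19); varnish 77/77 (tight); finishing 105/114 (slack 9); assembly 147/147 (tight).
By complementary slackness, y = 0 for the non-binding constraints.
The binding rows give the dual system: 1·y_varnish + 3·y_assembly = 22.5 and 3·y_varnish + 5·y_assembly = 49.5.
This yields shadow prices y_varnish = 9, y_assembly = 4.5.
Shadow price of finishing = 0.

0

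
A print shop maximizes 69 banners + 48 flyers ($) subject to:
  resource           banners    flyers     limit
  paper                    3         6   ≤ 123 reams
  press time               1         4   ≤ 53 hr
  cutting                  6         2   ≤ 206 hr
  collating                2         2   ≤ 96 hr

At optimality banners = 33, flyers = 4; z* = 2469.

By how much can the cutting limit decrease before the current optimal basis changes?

20

Binding constraints: paper, cutting. The basis is B = [[3,6],[6,2]] with det -30.
Per unit decrease in cutting, x* moves by d = (-0.2, 0.1).
The basis stays optimal until press time becomes binding; allowable decrease = 20 hr.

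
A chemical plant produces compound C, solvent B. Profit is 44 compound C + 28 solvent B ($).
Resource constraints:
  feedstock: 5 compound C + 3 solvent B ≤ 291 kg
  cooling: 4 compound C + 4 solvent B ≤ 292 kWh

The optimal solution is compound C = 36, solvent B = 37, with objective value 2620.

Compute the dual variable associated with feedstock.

8

Both feedstock and cooling are binding at x*.
Dual feasibility on the basic columns requires 5·y_feedstock + 4·y_cooling = 44, 3·y_feedstock + 4·y_cooling = 28.
→ y_feedstock = 8 and y_cooling = 1.
Shadow price of feedstock = 8.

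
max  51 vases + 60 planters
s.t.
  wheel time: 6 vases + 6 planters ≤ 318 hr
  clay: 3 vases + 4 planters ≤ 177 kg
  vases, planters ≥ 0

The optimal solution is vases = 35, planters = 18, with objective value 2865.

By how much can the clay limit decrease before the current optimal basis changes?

Binding constraints: wheel time, clay. The basis is B = [[6,6],[3,4]] with det 6.
Per unit decrease in clay, x* moves by d = (1, -1).
The basis stays optimal until planters reaches 0; allowable decrease = 18 kg.

18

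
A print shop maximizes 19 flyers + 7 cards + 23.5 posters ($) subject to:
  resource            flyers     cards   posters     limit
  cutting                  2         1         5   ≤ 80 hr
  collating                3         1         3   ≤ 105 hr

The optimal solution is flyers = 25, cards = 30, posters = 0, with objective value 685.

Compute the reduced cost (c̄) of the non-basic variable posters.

-1.5

Both cutting and collating are binding at x*.
The binding rows give the dual system: 2·y_cutting + 3·y_collating = 19 and 1·y_cutting + 1·y_collating = 7.
Solving: y_cutting = 2, y_collating = 5.
Reduced cost of posters: c₃ − yᵀa₃ = 23.5 − (2·5 + 5·3) = 23.5 − 25 = -1.5.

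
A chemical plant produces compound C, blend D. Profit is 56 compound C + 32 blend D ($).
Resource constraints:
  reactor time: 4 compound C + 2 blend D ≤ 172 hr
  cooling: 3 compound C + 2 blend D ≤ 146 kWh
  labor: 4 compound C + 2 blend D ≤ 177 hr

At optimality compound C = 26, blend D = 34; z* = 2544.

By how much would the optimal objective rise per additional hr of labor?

Binding: reactor time and cooling. Non-binding: labor (5 unused).
Slack constraints have shadow price 0 (complementary slackness).
The binding rows give the dual system: 4·y_reactor time + 3·y_cooling = 56 and 2·y_reactor time + 2·y_cooling = 32.
Solving: y_reactor time = 8, y_cooling = 8.
Shadow price of labor = 0.

0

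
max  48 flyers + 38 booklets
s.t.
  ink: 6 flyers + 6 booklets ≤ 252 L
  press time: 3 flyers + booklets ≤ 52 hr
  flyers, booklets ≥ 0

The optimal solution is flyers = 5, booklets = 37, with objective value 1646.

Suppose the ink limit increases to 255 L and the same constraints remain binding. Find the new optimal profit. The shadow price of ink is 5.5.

Δb = 3, so new z* = 1646 + (5.5)·(3) = 1646 + 16.5 = 1662.5.

1662.5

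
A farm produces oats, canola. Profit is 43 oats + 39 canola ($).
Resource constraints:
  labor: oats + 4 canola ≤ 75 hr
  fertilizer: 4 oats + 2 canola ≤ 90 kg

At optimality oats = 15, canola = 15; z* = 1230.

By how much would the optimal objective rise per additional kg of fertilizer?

At the optimum: labor uses 75 of 75 (binding); fertilizer uses 90 of 90 (binding).
The binding rows give the dual system: 1·y_labor + 4·y_fertilizer = 43 and 4·y_labor + 2·y_fertilizer = 39.
Solving: y_labor = 5, y_fertilizer = 9.5.
Shadow price of fertilizer = 9.5.

9.5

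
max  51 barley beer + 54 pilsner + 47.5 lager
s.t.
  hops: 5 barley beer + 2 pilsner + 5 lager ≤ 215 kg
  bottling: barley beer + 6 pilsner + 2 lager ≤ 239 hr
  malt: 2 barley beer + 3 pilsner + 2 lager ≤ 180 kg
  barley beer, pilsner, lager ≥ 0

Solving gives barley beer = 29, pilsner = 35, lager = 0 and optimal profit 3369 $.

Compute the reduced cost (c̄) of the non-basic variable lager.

-9.5

Check each constraint at x*: hops 215/215 (tight); bottling 239/239 (tight); malt 163/180 (slack 17).
Slack constraints have shadow price 0 (complementary slackness).
From A_Bᵀ y = c: 5·y_hops + 1·y_bottling = 51; 2·y_hops + 6·y_bottling = 54.
Solving: y_hops = 9, y_bottling = 6.
Reduced cost of lager: c₃ − yᵀa₃ = 47.5 − (9·5 + 6·2) = 47.5 − 57 = -9.5.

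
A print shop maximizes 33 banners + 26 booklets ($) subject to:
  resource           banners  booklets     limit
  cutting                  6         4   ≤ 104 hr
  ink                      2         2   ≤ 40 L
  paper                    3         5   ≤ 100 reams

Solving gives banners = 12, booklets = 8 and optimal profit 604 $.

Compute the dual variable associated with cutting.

3.5

Binding: cutting and ink. Non-binding: paper (24 unused).
By complementary slackness, y = 0 for the non-binding constraint.
The binding rows give the dual system: 6·y_cutting + 2·y_ink = 33 and 4·y_cutting + 2·y_ink = 26.
Solving: y_cutting = 3.5, y_ink = 6.
Shadow price of cutting = 3.5.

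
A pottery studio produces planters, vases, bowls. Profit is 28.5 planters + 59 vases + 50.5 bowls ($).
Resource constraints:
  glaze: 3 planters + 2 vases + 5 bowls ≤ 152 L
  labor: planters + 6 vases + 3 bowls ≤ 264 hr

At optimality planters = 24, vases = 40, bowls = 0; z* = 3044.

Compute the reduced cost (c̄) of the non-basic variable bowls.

-7

At the optimum: glaze uses 152 of 152 (binding); labor uses 264 of 264 (binding).
From A_Bᵀ y = c: 3·y_glaze + 1·y_labor = 28.5; 2·y_glaze + 6·y_labor = 59.
→ y_glaze = 7 and y_labor = 7.5.
Reduced cost of bowls: c₃ − yᵀa₃ = 50.5 − (7·5 + 7.5·3) = 50.5 − 57.5 = -7.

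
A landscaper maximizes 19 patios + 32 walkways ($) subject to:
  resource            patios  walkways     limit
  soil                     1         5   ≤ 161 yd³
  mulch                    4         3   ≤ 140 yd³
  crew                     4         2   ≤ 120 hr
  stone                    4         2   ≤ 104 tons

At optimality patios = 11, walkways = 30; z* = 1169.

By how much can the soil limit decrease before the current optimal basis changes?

135

Binding constraints: soil, stone. The basis is B = [[1,5],[4,2]] with det -18.
Per unit decrease in soil, x* moves by d = (0.1111, -0.2222).
The basis stays optimal until walkways reaches 0; allowable decrease = 135 yd³.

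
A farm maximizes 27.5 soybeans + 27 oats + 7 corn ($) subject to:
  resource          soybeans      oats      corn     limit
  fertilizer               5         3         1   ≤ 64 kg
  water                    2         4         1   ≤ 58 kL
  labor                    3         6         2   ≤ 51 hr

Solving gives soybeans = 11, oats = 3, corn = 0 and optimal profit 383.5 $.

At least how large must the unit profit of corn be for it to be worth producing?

9

Check each constraint at x*: fertilizer 64/64 (tight); water 34/58 (slack 24); labor 51/51 (tight).
Since water is not tight, its dual is 0.
From A_Bᵀ y = c: 5·y_fertilizer + 3·y_labor = 27.5; 3·y_fertilizer + 6·y_labor = 27.
Solving: y_fertilizer = 4, y_labor = 2.5.
corn enters the basis when its profit ≥ yᵀa₃ = 4·1 + 2.5·2 = 9.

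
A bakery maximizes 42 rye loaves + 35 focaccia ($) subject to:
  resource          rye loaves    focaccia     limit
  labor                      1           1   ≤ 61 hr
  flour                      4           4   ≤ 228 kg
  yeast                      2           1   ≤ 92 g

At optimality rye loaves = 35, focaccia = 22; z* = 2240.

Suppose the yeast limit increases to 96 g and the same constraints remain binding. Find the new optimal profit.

2268

Binding: flour and yeast. Non-binding: labor (4 unused).
By complementary slackness, y = 0 for the non-binding constraint.
From A_Bᵀ y = c: 4·y_flour + 2·y_yeast = 42; 4·y_flour + 1·y_yeast = 35.
Solving: y_flour = 7, y_yeast = 7.
Δz = y_yeast·Δb = 7 × (4) = 28, so new z* = 2240 + 28 = 2268.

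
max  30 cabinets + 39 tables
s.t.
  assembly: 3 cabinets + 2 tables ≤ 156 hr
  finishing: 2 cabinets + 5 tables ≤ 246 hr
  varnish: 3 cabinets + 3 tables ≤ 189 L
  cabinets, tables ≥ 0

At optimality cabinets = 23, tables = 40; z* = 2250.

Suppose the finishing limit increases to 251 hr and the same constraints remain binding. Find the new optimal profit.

2265

Check each constraint at x*: assembly 149/156 (slack 7); finishing 246/246 (tight); varnish 189/189 (tight).
By complementary slackness, y = 0 for the non-binding constraint.
Dual feasibility on the basic columns requires 2·y_finishing + 3·y_varnish = 30, 5·y_finishing + 3·y_varnish = 39.
→ y_finishing = 3 and y_varnish = 8.
Δz = y_finishing·Δb = 3 × (5) = 15, so new z* = 2250 + 15 = 2265.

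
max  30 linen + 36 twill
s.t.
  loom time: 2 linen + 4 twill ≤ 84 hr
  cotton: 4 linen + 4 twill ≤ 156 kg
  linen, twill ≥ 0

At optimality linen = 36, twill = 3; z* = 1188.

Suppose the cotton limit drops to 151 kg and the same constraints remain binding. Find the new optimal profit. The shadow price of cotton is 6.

1158

Δb = -5, so new z* = 1188 + (6)·(-5) = 1188 − 30 = 1158.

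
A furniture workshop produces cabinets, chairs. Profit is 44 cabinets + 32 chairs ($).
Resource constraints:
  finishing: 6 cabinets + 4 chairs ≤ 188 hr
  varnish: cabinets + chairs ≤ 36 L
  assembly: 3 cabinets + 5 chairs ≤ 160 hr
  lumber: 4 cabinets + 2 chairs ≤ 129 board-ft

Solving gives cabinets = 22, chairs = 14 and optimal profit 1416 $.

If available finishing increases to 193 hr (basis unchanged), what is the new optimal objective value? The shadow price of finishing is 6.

Δb = 5, so new z* = 1416 + (6)·(5) = 1416 + 30 = 1446.

1446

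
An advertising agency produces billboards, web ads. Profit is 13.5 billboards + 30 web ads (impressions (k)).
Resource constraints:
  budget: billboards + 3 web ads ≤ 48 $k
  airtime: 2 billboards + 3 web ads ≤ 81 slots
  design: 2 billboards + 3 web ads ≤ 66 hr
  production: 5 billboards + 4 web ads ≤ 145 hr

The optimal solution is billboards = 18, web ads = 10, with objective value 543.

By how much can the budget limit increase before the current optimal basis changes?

Binding constraints: budget, design. The basis is B = [[1,3],[2,3]] with det -3.
Per unit increase in budget, x* moves by d = (-1, 0.6667).
The basis stays optimal until billboards reaches 0; allowable increase = 18 $k.

18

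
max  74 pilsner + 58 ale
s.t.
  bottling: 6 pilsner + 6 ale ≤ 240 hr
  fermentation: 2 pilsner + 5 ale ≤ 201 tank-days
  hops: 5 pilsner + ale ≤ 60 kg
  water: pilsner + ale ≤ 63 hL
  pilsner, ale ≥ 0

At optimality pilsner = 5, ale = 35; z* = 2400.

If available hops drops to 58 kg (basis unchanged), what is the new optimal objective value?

Check each constraint at x*: bottling 240/240 (tight); fermentation 185/201 (slack 16); hops 60/60 (tight); water 40/63 (slack 23).
Since fermentation, water are not tight, their duals are 0.
The binding rows give the dual system: 6·y_bottling + 5·y_hops = 74 and 6·y_bottling + 1·y_hops = 58.
Solving: y_bottling = 9, y_hops = 4.
Δz = y_hops·Δb = 4 × (-2) = -8, so new z* = 2400 − 8 = 2392.

2392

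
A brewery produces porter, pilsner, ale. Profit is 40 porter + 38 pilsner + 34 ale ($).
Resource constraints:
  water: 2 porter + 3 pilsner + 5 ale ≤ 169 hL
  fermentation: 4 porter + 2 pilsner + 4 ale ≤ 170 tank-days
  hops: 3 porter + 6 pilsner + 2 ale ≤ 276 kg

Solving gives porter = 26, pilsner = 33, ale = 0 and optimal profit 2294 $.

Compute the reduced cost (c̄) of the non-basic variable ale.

-2

Check each constraint at x*: water 151/169 (slack 18); fermentation 170/170 (tight); hops 276/276 (tight).
Since water is not tight, its dual is 0.
From A_Bᵀ y = c: 4·y_fermentation + 3·y_hops = 40; 2·y_fermentation + 6·y_hops = 38.
Solving: y_fermentation = 7, y_hops = 4.
Reduced cost of ale: c₃ − yᵀa₃ = 34 − (7·4 + 4·2) = 34 − 36 = -2.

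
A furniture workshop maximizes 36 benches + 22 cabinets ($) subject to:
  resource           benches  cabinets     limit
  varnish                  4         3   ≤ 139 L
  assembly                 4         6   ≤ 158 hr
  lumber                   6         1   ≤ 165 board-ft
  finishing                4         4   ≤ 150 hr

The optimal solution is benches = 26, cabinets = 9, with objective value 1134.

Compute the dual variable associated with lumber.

At the optimum: varnish uses 131 of 139 (slack = 8); assembly uses 158 of 158 (binding); lumber uses 165 of 165 (binding); finishing uses 140 of 150 (slack = 10).
By complementary slackness, y = 0 for the non-binding constraints.
The binding rows give the dual system: 4·y_assembly + 6·y_lumber = 36 and 6·y_assembly + 1·y_lumber = 22.
This yields shadow prices y_assembly = 3, y_lumber = 4.
Shadow price of lumber = 4.

4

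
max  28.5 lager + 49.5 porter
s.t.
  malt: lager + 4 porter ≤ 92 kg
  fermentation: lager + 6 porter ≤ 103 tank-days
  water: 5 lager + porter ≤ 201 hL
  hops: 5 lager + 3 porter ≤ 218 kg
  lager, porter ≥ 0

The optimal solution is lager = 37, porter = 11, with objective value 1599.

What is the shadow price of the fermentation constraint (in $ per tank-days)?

Binding: fermentation and hops. Non-binding: malt (11 unused), water (5 unused).
Since malt, water are not tight, their duals are 0.
The binding rows give the dual system: 1·y_fermentation + 5·y_hops = 28.5 and 6·y_fermentation + 3·y_hops = 49.5.
→ y_fermentation = 6 and y_hops = 4.5.
Shadow price of fermentation = 6.

6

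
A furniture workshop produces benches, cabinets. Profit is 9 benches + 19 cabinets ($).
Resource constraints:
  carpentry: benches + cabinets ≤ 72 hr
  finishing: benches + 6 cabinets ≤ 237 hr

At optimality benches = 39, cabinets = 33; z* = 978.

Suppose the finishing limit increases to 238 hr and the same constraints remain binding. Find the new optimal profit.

Check each constraint at x*: carpentry 72/72 (tight); finishing 237/237 (tight).
Dual feasibility on the basic columns requires 1·y_carpentry + 1·y_finishing = 9, 1·y_carpentry + 6·y_finishing = 19.
→ y_carpentry = 7 and y_finishing = 2.
Δz = y_finishing·Δb = 2 × (1) = 2, so new z* = 978 + 2 = 980.

980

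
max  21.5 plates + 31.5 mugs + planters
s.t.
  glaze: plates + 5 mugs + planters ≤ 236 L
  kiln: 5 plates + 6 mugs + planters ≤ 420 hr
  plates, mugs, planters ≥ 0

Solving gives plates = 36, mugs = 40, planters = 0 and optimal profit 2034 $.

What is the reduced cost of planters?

-4.5

Check each constraint at x*: glaze 236/236 (tight); kiln 420/420 (tight).
Dual feasibility on the basic columns requires 1·y_glaze + 5·y_kiln = 21.5, 5·y_glaze + 6·y_kiln = 31.5.
→ y_glaze = 1.5 and y_kiln = 4.
Reduced cost of planters: c₃ − yᵀa₃ = 1 − (1.5·1 + 4·1) = 1 − 5.5 = -4.5.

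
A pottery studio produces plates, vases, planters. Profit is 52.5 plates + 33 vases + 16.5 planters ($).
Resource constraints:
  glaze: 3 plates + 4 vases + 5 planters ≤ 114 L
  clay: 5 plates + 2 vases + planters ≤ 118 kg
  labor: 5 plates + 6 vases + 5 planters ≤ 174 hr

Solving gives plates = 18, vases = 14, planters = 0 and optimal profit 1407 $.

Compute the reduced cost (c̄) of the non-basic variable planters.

Check each constraint at x*: glaze 110/114 (slack 4); clay 118/118 (tight); labor 174/174 (tight).
By complementary slackness, y = 0 for the non-binding constraint.
The binding rows give the dual system: 5·y_clay + 5·y_labor = 52.5 and 2·y_clay + 6·y_labor = 33.
→ y_clay = 7.5 and y_labor = 3.
Reduced cost of planters: c₃ − yᵀa₃ = 16.5 − (7.5·1 + 3·5) = 16.5 − 22.5 = -6.

-6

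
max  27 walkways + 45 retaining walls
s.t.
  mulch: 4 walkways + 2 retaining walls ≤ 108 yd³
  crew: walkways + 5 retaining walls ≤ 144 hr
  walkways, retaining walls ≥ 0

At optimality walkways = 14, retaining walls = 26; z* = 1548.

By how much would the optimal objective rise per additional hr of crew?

7

Check each constraint at x*: mulch 108/108 (tight); crew 144/144 (tight).
The binding rows give the dual system: 4·y_mulch + 1·y_crew = 27 and 2·y_mulch + 5·y_crew = 45.
This yields shadow prices y_mulch = 5, y_crew = 7.
Shadow price of crew = 7.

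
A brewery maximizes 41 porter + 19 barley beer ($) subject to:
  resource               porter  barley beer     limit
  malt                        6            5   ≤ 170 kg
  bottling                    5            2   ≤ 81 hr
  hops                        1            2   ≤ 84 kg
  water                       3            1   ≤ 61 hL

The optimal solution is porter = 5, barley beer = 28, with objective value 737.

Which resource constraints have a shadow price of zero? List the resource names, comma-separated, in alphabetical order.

hops, water

malt: 170/170 (binding)
bottling: 81/81 (binding)
hops: 61/84 (slack 23)
water: 43/61 (slack 18)
By complementary slackness, a constraint with positive slack has shadow price 0 → hops, water.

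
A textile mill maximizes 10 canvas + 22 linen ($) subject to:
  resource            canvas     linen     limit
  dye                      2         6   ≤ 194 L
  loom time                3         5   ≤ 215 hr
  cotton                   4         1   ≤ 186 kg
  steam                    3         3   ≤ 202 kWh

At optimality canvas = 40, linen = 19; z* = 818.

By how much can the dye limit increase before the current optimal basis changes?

64

Binding constraints: dye, loom time. The basis is B = [[2,6],[3,5]] with det -8.
Per unit increase in dye, x* moves by d = (-0.625, 0.375).
The basis stays optimal until canvas reaches 0; allowable increase = 64 L.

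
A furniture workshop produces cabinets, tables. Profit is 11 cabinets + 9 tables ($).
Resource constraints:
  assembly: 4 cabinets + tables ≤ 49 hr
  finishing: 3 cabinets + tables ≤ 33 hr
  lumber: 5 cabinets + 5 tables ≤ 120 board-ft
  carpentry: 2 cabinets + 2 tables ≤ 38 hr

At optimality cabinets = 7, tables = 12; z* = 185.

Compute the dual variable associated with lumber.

At the optimum: assembly uses 40 of 49 (slack = 9); finishing uses 33 of 33 (binding); lumber uses 95 of 120 (slack = 25); carpentry uses 38 of 38 (binding).
Since assembly, lumber are not tight, their duals are 0.
Dual feasibility on the basic columns requires 3·y_finishing + 2·y_carpentry = 11, 1·y_finishing + 2·y_carpentry = 9.
This yields shadow prices y_finishing = 1, y_carpentry = 4.
Shadow price of lumber = 0.

0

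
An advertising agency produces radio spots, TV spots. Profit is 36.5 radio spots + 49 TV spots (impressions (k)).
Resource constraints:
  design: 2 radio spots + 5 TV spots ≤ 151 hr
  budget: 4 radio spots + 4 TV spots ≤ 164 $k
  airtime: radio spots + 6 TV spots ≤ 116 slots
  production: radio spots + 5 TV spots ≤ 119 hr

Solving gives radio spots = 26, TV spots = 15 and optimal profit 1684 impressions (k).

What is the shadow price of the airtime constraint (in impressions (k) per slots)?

2.5

Check each constraint at x*: design 127/151 (slack 24); budget 164/164 (tight); airtime 116/116 (tight); production 101/119 (slack 18).
By complementary slackness, y = 0 for the non-binding constraints.
From A_Bᵀ y = c: 4·y_budget + 1·y_airtime = 36.5; 4·y_budget + 6·y_airtime = 49.
→ y_budget = 8.5 and y_airtime = 2.5.
Shadow price of airtime = 2.5.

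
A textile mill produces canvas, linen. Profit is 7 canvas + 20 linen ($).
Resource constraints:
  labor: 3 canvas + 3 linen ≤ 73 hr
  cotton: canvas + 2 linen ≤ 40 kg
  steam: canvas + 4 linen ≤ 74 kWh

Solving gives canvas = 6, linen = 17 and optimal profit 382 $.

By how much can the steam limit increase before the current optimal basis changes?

6

Binding constraints: cotton, steam. The basis is B = [[1,2],[1,4]] with det 2.
Per unit increase in steam, x* moves by d = (-1, 0.5).
The basis stays optimal until canvas reaches 0; allowable increase = 6 kWh.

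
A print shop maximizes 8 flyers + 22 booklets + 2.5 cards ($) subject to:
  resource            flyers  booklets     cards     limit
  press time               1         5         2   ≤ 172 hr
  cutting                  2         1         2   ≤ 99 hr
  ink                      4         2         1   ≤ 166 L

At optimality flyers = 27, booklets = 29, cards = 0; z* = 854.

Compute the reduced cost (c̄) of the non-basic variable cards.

-6.5

At the optimum: press time uses 172 of 172 (binding); cutting uses 83 of 99 (slack = 16); ink uses 166 of 166 (binding).
Since cutting is not tight, its dual is 0.
Dual feasibility on the basic columns requires 1·y_press time + 4·y_ink = 8, 5·y_press time + 2·y_ink = 22.
→ y_press time = 4 and y_ink = 1.
Reduced cost of cards: c₃ − yᵀa₃ = 2.5 − (4·2 + 1·1) = 2.5 − 9 = -6.5.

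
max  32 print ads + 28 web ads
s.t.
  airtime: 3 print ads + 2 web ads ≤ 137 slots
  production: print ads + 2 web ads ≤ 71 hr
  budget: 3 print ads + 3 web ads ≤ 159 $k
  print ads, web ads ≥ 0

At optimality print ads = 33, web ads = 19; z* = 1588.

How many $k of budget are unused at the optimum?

budget used = 3·33 + 3·19 = 156; slack = 159 − 156 = 3.

3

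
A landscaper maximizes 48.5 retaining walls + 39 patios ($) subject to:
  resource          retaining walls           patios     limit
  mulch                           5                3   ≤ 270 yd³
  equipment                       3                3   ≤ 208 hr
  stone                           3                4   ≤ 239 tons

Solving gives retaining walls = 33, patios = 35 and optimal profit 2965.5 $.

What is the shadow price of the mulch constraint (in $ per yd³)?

Check each constraint at x*: mulch 270/270 (tight); equipment 204/208 (slack 4); stone 239/239 (tight).
By complementary slackness, y = 0 for the non-binding constraint.
From A_Bᵀ y = c: 5·y_mulch + 3·y_stone = 48.5; 3·y_mulch + 4·y_stone = 39.
→ y_mulch = 7 and y_stone = 4.5.
Shadow price of mulch = 7.

7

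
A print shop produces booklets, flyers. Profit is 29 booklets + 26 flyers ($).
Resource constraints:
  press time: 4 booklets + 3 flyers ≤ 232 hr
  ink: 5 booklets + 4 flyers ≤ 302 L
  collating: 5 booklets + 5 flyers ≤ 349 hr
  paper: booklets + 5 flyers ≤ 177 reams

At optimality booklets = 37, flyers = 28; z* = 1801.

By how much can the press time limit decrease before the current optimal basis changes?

Binding constraints: press time, paper. The basis is B = [[4,3],[1,5]] with det 17.
Per unit decrease in press time, x* moves by d = (-0.2941, 0.0588).
The basis stays optimal until booklets reaches 0; allowable decrease = 125.8 hr.

125.8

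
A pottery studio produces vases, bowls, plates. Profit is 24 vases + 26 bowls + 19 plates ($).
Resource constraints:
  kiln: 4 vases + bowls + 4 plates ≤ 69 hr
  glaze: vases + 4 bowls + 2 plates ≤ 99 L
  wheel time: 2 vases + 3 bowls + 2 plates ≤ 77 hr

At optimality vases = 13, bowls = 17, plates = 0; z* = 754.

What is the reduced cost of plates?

-5

Check each constraint at x*: kiln 69/69 (tight); glaze 81/99 (slack 18); wheel time 77/77 (tight).
Since glaze is not tight, its dual is 0.
The binding rows give the dual system: 4·y_kiln + 2·y_wheel time = 24 and 1·y_kiln + 3·y_wheel time = 26.
Solving: y_kiln = 2, y_wheel time = 8.
Reduced cost of plates: c₃ − yᵀa₃ = 19 − (2·4 + 8·2) = 19 − 24 = -5.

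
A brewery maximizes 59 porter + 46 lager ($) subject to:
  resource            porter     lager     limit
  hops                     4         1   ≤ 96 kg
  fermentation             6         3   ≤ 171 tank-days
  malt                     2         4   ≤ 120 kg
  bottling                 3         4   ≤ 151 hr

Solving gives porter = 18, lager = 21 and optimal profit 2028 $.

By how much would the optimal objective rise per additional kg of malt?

At the optimum: hops uses 93 of 96 (slack = 3); fermentation uses 171 of 171 (binding); malt uses 120 of 120 (binding); bottling uses 138 of 151 (slack = 13).
Since hops, bottling are not tight, their duals are 0.
From A_Bᵀ y = c: 6·y_fermentation + 2·y_malt = 59; 3·y_fermentation + 4·y_malt = 46.
Solving: y_fermentation = 8, y_malt = 5.5.
Shadow price of malt = 5.5.

5.5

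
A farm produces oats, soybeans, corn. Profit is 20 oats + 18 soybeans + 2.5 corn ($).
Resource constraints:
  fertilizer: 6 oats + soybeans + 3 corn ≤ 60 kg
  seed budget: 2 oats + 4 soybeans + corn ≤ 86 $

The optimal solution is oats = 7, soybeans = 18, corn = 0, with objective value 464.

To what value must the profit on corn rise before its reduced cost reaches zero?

10

Check each constraint at x*: fertilizer 60/60 (tight); seed budget 86/86 (tight).
The binding rows give the dual system: 6·y_fertilizer + 2·y_seed budget = 20 and 1·y_fertilizer + 4·y_seed budget = 18.
→ y_fertilizer = 2 and y_seed budget = 4.
corn enters the basis when its profit ≥ yᵀa₃ = 2·3 + 4·1 = 10.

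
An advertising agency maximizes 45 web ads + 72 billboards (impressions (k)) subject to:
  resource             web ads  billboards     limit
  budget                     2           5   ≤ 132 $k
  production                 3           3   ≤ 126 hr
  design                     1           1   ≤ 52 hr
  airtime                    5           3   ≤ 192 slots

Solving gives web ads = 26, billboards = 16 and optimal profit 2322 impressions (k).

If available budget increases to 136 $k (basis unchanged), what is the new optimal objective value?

2358

At the optimum: budget uses 132 of 132 (binding); production uses 126 of 126 (binding); design uses 42 of 52 (slack = 10); airtime uses 178 of 192 (slack = 14).
Since design, airtime are not tight, their duals are 0.
The binding rows give the dual system: 2·y_budget + 3·y_production = 45 and 5·y_budget + 3·y_production = 72.
→ y_budget = 9 and y_production = 9.
Δz = y_budget·Δb = 9 × (4) = 36, so new z* = 2322 + 36 = 2358.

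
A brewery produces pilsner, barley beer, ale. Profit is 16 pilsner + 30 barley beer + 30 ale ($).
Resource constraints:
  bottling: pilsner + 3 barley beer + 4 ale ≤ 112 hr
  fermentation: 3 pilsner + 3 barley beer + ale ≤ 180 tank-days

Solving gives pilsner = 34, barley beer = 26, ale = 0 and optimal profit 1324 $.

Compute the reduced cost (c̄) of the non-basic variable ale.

-1

Check each constraint at x*: bottling 112/112 (tight); fermentation 180/180 (tight).
From A_Bᵀ y = c: 1·y_bottling + 3·y_fermentation = 16; 3·y_bottling + 3·y_fermentation = 30.
This yields shadow prices y_bottling = 7, y_fermentation = 3.
Reduced cost of ale: c₃ − yᵀa₃ = 30 − (7·4 + 3·1) = 30 − 31 = -1.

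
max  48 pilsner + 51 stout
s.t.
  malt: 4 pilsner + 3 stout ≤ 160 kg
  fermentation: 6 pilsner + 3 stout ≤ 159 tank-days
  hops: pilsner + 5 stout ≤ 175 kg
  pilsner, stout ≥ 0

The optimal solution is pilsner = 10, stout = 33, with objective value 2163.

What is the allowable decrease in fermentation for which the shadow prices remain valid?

54

Binding constraints: fermentation, hops. The basis is B = [[6,3],[1,5]] with det 27.
Per unit decrease in fermentation, x* moves by d = (-0.1852, 0.037).
The basis stays optimal until pilsner reaches 0; allowable decrease = 54 tank-days.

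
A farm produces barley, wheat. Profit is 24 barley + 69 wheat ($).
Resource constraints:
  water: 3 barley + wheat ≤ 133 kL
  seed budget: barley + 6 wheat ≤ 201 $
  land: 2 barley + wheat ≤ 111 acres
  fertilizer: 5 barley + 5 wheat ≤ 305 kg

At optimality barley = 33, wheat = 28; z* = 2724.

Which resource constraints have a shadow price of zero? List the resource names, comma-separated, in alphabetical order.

water: 127/133 (slack 6)
seed budget: 201/201 (binding)
land: 94/111 (slack 17)
fertilizer: 305/305 (binding)
By complementary slackness, a constraint with positive slack has shadow price 0 → land, water.

land, water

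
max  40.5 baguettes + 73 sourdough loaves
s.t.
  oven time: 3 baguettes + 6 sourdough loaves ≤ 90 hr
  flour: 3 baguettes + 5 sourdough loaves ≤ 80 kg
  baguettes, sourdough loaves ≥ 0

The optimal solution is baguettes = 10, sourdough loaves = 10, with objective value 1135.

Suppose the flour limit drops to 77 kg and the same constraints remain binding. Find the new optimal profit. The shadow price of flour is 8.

Δb = -3, so new z* = 1135 + (8)·(-3) = 1135 − 24 = 1111.

1111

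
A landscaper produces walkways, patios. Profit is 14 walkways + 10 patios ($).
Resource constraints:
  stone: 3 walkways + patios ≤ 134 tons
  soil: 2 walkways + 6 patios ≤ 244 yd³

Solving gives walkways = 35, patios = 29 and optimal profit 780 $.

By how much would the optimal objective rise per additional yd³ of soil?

1

At the optimum: stone uses 134 of 134 (binding); soil uses 244 of 244 (binding).
Dual feasibility on the basic columns requires 3·y_stone + 2·y_soil = 14, 1·y_stone + 6·y_soil = 10.
This yields shadow prices y_stone = 4, y_soil = 1.
Shadow price of soil = 1.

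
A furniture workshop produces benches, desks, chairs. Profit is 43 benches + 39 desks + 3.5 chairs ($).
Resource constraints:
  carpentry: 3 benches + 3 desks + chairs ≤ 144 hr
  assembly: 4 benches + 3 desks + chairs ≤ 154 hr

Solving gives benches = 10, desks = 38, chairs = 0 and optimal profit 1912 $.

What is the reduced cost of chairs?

Check each constraint at x*: carpentry 144/144 (tight); assembly 154/154 (tight).
From A_Bᵀ y = c: 3·y_carpentry + 4·y_assembly = 43; 3·y_carpentry + 3·y_assembly = 39.
This yields shadow prices y_carpentry = 9, y_assembly = 4.
Reduced cost of chairs: c₃ − yᵀa₃ = 3.5 − (9·1 + 4·1) = 3.5 − 13 = -9.5.

-9.5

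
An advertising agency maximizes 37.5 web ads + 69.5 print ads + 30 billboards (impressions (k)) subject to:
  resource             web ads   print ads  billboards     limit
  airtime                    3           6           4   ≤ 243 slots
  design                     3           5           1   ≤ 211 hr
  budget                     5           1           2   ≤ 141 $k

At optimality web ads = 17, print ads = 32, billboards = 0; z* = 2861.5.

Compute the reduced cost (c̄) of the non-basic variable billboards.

Binding: airtime and design. Non-binding: budget (24 unused).
Slack constraints have shadow price 0 (complementary slackness).
The binding rows give the dual system: 3·y_airtime + 3·y_design = 37.5 and 6·y_airtime + 5·y_design = 69.5.
→ y_airtime = 7 and y_design = 5.5.
Reduced cost of billboards: c₃ − yᵀa₃ = 30 − (7·4 + 5.5·1) = 30 − 33.5 = -3.5.

-3.5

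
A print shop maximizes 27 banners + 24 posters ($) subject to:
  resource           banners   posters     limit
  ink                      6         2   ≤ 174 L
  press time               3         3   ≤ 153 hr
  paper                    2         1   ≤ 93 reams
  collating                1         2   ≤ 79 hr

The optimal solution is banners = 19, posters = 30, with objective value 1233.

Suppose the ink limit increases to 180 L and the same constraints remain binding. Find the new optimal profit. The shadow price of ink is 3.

1251

Δb = 6, so new z* = 1233 + (3)·(6) = 1233 + 18 = 1251.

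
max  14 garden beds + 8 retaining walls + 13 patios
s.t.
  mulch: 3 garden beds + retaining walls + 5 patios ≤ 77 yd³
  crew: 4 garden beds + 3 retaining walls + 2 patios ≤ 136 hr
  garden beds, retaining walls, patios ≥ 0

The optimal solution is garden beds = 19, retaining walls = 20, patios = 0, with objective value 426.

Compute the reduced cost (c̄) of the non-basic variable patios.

At the optimum: mulch uses 77 of 77 (binding); crew uses 136 of 136 (binding).
The binding rows give the dual system: 3·y_mulch + 4·y_crew = 14 and 1·y_mulch + 3·y_crew = 8.
Solving: y_mulch = 2, y_crew = 2.
Reduced cost of patios: c₃ − yᵀa₃ = 13 − (2·5 + 2·2) = 13 − 14 = -1.

-1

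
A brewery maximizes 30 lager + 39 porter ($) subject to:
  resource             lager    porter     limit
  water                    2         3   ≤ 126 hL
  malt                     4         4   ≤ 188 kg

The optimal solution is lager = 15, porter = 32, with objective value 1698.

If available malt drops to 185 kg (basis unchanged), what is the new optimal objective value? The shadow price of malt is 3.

1689

Δb = -3, so new z* = 1698 + (3)·(-3) = 1698 − 9 = 1689.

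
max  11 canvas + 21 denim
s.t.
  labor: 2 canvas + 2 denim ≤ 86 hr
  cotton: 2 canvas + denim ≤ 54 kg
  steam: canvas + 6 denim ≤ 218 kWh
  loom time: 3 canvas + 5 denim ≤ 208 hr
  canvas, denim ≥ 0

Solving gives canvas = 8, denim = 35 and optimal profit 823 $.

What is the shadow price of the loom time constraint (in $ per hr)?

Check each constraint at x*: labor 86/86 (tight); cotton 51/54 (slack 3); steam 218/218 (tight); loom time 199/208 (slack 9).
Slack constraints have shadow price 0 (complementary slackness).
Dual feasibility on the basic columns requires 2·y_labor + 1·y_steam = 11, 2·y_labor + 6·y_steam = 21.
→ y_labor = 4.5 and y_steam = 2.
Shadow price of loom time = 0.

0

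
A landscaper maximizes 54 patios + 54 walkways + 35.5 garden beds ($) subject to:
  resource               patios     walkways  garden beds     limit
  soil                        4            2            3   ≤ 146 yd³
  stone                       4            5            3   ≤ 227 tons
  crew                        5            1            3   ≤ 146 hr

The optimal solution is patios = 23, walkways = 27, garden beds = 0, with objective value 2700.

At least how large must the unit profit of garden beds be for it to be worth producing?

Check each constraint at x*: soil 146/146 (tight); stone 227/227 (tight); crew 142/146 (slack 4).
By complementary slackness, y = 0 for the non-binding constraint.
The binding rows give the dual system: 4·y_soil + 4·y_stone = 54 and 2·y_soil + 5·y_stone = 54.
Solving: y_soil = 4.5, y_stone = 9.
garden beds enters the basis when its profit ≥ yᵀa₃ = 4.5·3 + 9·3 = 40.5.

40.5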